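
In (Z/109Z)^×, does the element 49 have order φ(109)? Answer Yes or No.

φ(109) = 109 − 1 = 108 = 2^2 · 3^3.
Test 49^(108/q) mod 109 for each prime factor q of 108:
49^54 ≡ 1 (mod 109)  [q = 2: ≡ 1 ✗]
49^36 ≡ 45 (mod 109)  [q = 3: ≢ 1 ✓]
The check at q = 2 fails, so 49 generates a proper subgroup.

No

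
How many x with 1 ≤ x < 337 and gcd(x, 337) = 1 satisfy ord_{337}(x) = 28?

φ(337) = 337 − 1 = 336 = 2^4 · 3 · 7.
Since (Z/337Z)^× is cyclic of order 336, the number of elements of order d is φ(d) when d | 336 and 0 otherwise.
28 = 2^2 · 7 divides 336, and φ(28) = 12.

12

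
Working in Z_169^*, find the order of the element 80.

12

By Lagrange's theorem, ord_169(80) divides φ(169) = φ(13^2) = 13·(13−1) = 156 = 2^2 · 3 · 13.
Divisors of 156: 1, 2, 3, 4, 6, 12, 13, 26, 39, 52, 78, 156.
Compute 80^d (mod 169) for the divisors d until we hit 1:
80^1 ≡ 80 (mod 169)
80^2 ≡ 147 (mod 169)
80^3 ≡ 99 (mod 169)
80^4 ≡ 146 (mod 169)
80^6 ≡ 168 (mod 169)
80^12 ≡ 1 (mod 169) ✓
Hence ord(80) = 12.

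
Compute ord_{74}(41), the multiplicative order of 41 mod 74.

18

ord(41) | φ(74) = φ(2)·φ(37) = 1·36 = 36 = 2^2 · 3^2.
Divisors of 36: 1, 2, 3, 4, 6, 9, 12, 18, 36.
Check 41^d mod 74 for each divisor in increasing order:
41^1 ≡ 41 (mod 74)
41^2 ≡ 53 (mod 74)
41^3 ≡ 27 (mod 74)
41^4 ≡ 71 (mod 74)
41^6 ≡ 63 (mod 74)
41^9 ≡ 73 (mod 74)
41^12 ≡ 47 (mod 74)
41^18 ≡ 1 (mod 74) ✓
Therefore the multiplicative order of 41 modulo 74 is 18.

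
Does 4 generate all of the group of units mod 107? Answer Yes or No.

No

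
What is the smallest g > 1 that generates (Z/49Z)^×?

φ(49) = φ(7^2) = 7·(7−1) = 42 = 2 · 3 · 7.
Test candidates g = 2, 3, … against the prime factors q ∈ {2, 3, 7} of φ(49): g is a generator iff g^(42/q) ≢ 1 for every such q.
g = 2: 2^21 ≡ 1 — hits 1, so not a primitive root.
g = 3: 3^21 ≡ 48; 3^14 ≡ 30; 3^6 ≡ 43 — none is 1, so 3 is a primitive root.
So 3 is the smallest generator of (Z/49Z)^×.

3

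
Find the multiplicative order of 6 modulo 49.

14

ord(6) | φ(49) = φ(7^2) = 7·(7−1) = 42 = 2 · 3 · 7.
Divisors of 42: 1, 2, 3, 6, 7, 14, 21, 42.
Check 6^d mod 49 for each divisor in increasing order:
6^1 ≡ 6 (mod 49)
6^2 ≡ 36 (mod 49)
6^3 ≡ 20 (mod 49)
6^6 ≡ 8 (mod 49)
6^7 ≡ 48 (mod 49)
6^14 ≡ 1 (mod 49) ✓
The smallest such exponent is 14, so the order of 6 is 14.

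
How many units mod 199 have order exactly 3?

2

φ(199) = 199 − 1 = 198 = 2 · 3^2 · 11.
(Z/199Z)^× is cyclic (|G| = 198); a cyclic group of order m has exactly φ(d) elements of each order d | m, and none otherwise.
3 | 198, and φ(3) = 3 − 1 = 2.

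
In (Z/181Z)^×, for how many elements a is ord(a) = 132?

0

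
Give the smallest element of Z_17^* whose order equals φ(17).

3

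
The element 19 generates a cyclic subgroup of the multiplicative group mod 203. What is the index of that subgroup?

Since 19 ∈ (Z/203Z)^×, its order divides φ(203) = φ(7·29) = (7−1)·(29−1) = 6·28 = 168 = 2^3 · 3 · 7.
Divisors of 168: 1, 2, 3, 4, 6, 7, 8, 12, 14, 21, 24, 28, 42, 56, 84, 168.
Compute 19^d (mod 203) for the divisors d until we hit 1:
19^1 ≡ 19 (mod 203)
19^2 ≡ 158 (mod 203)
19^3 ≡ 160 (mod 203)
19^4 ≡ 198 (mod 203)
19^6 ≡ 22 (mod 203)
19^7 ≡ 12 (mod 203)
19^8 ≡ 25 (mod 203)
19^12 ≡ 78 (mod 203)
19^14 ≡ 144 (mod 203)
19^21 ≡ 104 (mod 203)
19^24 ≡ 197 (mod 203)
19^28 ≡ 30 (mod 203)
19^42 ≡ 57 (mod 203)
19^56 ≡ 88 (mod 203)
19^84 ≡ 1 (mod 203) ✓
So ord_203(19) = 84, hence |⟨19⟩| = 84.
Index = |(Z/203Z)^×| / |⟨19⟩| = 168 / 84 = 2.

2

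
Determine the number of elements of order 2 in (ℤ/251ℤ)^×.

φ(251) = 251 − 1 = 250 = 2 · 5^3.
(Z/251Z)^× is cyclic (|G| = 250); a cyclic group of order m has exactly φ(d) elements of each order d | m, and none otherwise.
2 | 250, and φ(2) = 2 − 1 = 1.

1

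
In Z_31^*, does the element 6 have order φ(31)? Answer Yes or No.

No

φ(31) = 31 − 1 = 30 = 2 · 3 · 5.
Test 6^(30/q) mod 31 for each prime factor q of 30:
6^15 ≡ 30 (mod 31)  [q = 2: ≢ 1 ✓]
6^10 ≡ 25 (mod 31)  [q = 3: ≢ 1 ✓]
6^6 ≡ 1 (mod 31)  [q = 5: ≡ 1 ✗]
6^6 ≡ 1 shows ord(6) | 6, strictly less than φ(31); not a primitive root.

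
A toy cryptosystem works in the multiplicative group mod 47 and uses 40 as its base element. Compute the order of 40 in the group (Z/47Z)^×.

Since 40 ∈ (Z/47Z)^×, its order divides φ(47) = 47 − 1 = 46 = 2 · 23.
Divisors of 46: 1, 2, 23, 46.
Test each divisor d:
40^1 ≡ 40
40^2 ≡ 2
40^23 ≡ 46
40^46 ≡ 1
The smallest such exponent is 46, so the order of 40 is 46.

46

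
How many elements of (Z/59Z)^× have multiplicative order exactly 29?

φ(59) = 59 − 1 = 58 = 2 · 29.
In a cyclic group of order 58, there are φ(d) elements of order d for each divisor d of 58, and zero for non-divisors.
29 | 58, and φ(29) = 29 − 1 = 28.

28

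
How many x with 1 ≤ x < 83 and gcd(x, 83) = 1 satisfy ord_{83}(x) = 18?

φ(83) = 83 − 1 = 82 = 2 · 41.
In a cyclic group of order 82, there are φ(d) elements of order d for each divisor d of 82, and zero for non-divisors.
18 does not divide 82, so no element of (Z/83Z)^× has order 18.

0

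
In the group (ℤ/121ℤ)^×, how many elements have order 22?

φ(121) = φ(11^2) = 11·(11−1) = 110 = 2 · 5 · 11.
In a cyclic group of order 110, there are φ(d) elements of order d for each divisor d of 110, and zero for non-divisors.
22 = 2 · 11 divides 110, and φ(22) = 10.

10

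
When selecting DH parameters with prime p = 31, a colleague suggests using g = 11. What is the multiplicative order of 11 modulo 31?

30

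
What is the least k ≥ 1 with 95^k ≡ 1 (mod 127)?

The order of 95 must divide φ(127) = 127 − 1 = 126 = 2 · 3^2 · 7.
Divisors of 126: 1, 2, 3, 6, 7, 9, 14, 18, 21, 42, 63, 126.
Compute 95^d (mod 127) for the divisors d until we hit 1:
95^1 ≡ 95 (mod 127)
95^2 ≡ 8 (mod 127)
95^3 ≡ 125 (mod 127)
95^6 ≡ 4 (mod 127)
95^7 ≡ 126 (mod 127)
95^9 ≡ 119 (mod 127)
95^14 ≡ 1 (mod 127) ✓
Hence ord(95) = 14.

14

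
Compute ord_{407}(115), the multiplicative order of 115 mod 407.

90

Since 115 ∈ (Z/407Z)^×, its order divides φ(407) = φ(11·37) = (11−1)·(37−1) = 10·36 = 360 = 2^3 · 3^2 · 5.
Divisors of 360: 1, 2, 3, 4, 5, 6, 8, 9, 10, 12, 15, 18, 20, 24, 30, 36, 40, 45, 60, 72, 90, 120, 180, 360.
Compute 115^d (mod 407) for the divisors d until we hit 1:
115^1 ≡ 115 (mod 407)
115^2 ≡ 201 (mod 407)
115^3 ≡ 323 (mod 407)
115^4 ≡ 108 (mod 407)
115^5 ≡ 210 (mod 407)
115^6 ≡ 137 (mod 407)
115^8 ≡ 268 (mod 407)
115^9 ≡ 295 (mod 407)
115^10 ≡ 144 (mod 407)
115^12 ≡ 47 (mod 407)
115^15 ≡ 122 (mod 407)
115^18 ≡ 334 (mod 407)
115^20 ≡ 386 (mod 407)
115^24 ≡ 174 (mod 407)
115^30 ≡ 232 (mod 407)
115^36 ≡ 38 (mod 407)
115^40 ≡ 34 (mod 407)
115^45 ≡ 221 (mod 407)
115^60 ≡ 100 (mod 407)
115^72 ≡ 223 (mod 407)
115^90 ≡ 1 (mod 407) ✓
Therefore the multiplicative order of 115 modulo 407 is 90.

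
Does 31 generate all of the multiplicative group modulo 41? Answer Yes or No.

φ(41) = 41 − 1 = 40 = 2^3 · 5.
31 is a primitive root mod 41 iff 31^(φ(41)/q) ≢ 1 for every prime q | φ(41), i.e. q ∈ {2, 5}.
31^20 ≡ 1 (mod 41)  [q = 2: ≡ 1 ✗]
31^8 ≡ 16 (mod 41)  [q = 5: ≢ 1 ✓]
The check at q = 2 fails, so 31 generates a proper subgroup.

No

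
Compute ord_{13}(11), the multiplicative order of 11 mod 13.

12

By Lagrange's theorem, ord_13(11) divides φ(13) = 13 − 1 = 12 = 2^2 · 3.
Divisors of 12: 1, 2, 3, 4, 6, 12.
Check 11^d mod 13 for each divisor in increasing order:
11^1 ≡ 11 (mod 13)
11^2 ≡ 4 (mod 13)
11^3 ≡ 5 (mod 13)
11^4 ≡ 3 (mod 13)
11^6 ≡ 12 (mod 13)
11^12 ≡ 1 (mod 13) ✓
Hence ord(11) = 12.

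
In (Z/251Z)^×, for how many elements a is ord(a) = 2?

1

φ(251) = 251 − 1 = 250 = 2 · 5^3.
(Z/251Z)^× is cyclic (|G| = 250); a cyclic group of order m has exactly φ(d) elements of each order d | m, and none otherwise.
2 | 250, and φ(2) = 2 − 1 = 1.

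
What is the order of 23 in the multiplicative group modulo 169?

6

ord(23) | φ(169) = φ(13^2) = 13·(13−1) = 156 = 2^2 · 3 · 13.
Divisors of 156: 1, 2, 3, 4, 6, 12, 13, 26, 39, 52, 78, 156.
Test each divisor d:
23^1 ≡ 23
23^2 ≡ 22
23^3 ≡ 168
23^4 ≡ 146
23^6 ≡ 1
The smallest such exponent is 6, so the order of 23 is 6.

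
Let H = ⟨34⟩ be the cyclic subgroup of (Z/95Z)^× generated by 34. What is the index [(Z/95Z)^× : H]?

Since 34 ∈ (Z/95Z)^×, its order divides φ(95) = φ(5·19) = (5−1)·(19−1) = 4·18 = 72 = 2^3 · 3^2.
Divisors of 72: 1, 2, 3, 4, 6, 8, 9, 12, 18, 24, 36, 72.
Test each divisor d:
34^1 ≡ 34
34^2 ≡ 16
34^3 ≡ 69
34^4 ≡ 66
34^6 ≡ 11
34^8 ≡ 81
34^9 ≡ 94
34^12 ≡ 26
34^18 ≡ 1
So ord_95(34) = 18, hence |⟨34⟩| = 18.
Index = |(Z/95Z)^×| / |⟨34⟩| = 72 / 18 = 4.

4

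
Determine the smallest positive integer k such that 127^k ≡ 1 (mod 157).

The order of 127 must divide φ(157) = 157 − 1 = 156 = 2^2 · 3 · 13.
Divisors of 156: 1, 2, 3, 4, 6, 12, 13, 26, 39, 52, 78, 156.
Compute 127^d (mod 157) for the divisors d until we hit 1:
127^1 ≡ 127 (mod 157)
127^2 ≡ 115 (mod 157)
127^3 ≡ 4 (mod 157)
127^4 ≡ 37 (mod 157)
127^6 ≡ 16 (mod 157)
127^12 ≡ 99 (mod 157)
127^13 ≡ 13 (mod 157)
127^26 ≡ 12 (mod 157)
127^39 ≡ 156 (mod 157)
127^52 ≡ 144 (mod 157)
127^78 ≡ 1 (mod 157) ✓
The smallest such exponent is 78, so the order of 127 is 78.

78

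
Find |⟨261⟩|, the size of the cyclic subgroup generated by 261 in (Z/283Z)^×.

Since 261 ∈ (Z/283Z)^×, its order divides φ(283) = 283 − 1 = 282 = 2 · 3 · 47.
Divisors of 282: 1, 2, 3, 6, 47, 94, 141, 282.
Test each divisor d:
261^1 ≡ 261 (mod 283)
261^2 ≡ 201 (mod 283)
261^3 ≡ 106 (mod 283)
261^6 ≡ 199 (mod 283)
261^47 ≡ 238 (mod 283)
261^94 ≡ 44 (mod 283)
261^141 ≡ 1 (mod 283) ✓
Hence ord(261) = 141.

141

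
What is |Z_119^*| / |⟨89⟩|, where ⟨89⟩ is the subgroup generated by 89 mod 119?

8

Since 89 ∈ (Z/119Z)^×, its order divides φ(119) = φ(7·17) = (7−1)·(17−1) = 6·16 = 96 = 2^5 · 3.
Divisors of 96: 1, 2, 3, 4, 6, 8, 12, 16, 24, 32, 48, 96.
Check 89^d mod 119 for each divisor in increasing order:
89^1 ≡ 89
89^2 ≡ 67
89^3 ≡ 13
89^4 ≡ 86
89^6 ≡ 50
89^8 ≡ 18
89^12 ≡ 1
The order of 89 is 12, so the subgroup it generates has 12 elements.
The index is φ(119) / ord(89) = 96 / 12 = 8.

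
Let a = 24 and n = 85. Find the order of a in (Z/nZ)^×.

16

The order of 24 must divide φ(85) = φ(5·17) = (5−1)·(17−1) = 4·16 = 64 = 2^6.
Divisors of 64: 1, 2, 4, 8, 16, 32, 64.
Compute 24^d (mod 85) for the divisors d until we hit 1:
24^1 ≡ 24
24^2 ≡ 66
24^4 ≡ 21
24^8 ≡ 16
24^16 ≡ 1
Hence ord(24) = 16.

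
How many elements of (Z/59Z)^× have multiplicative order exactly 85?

0

φ(59) = 59 − 1 = 58 = 2 · 29.
(Z/59Z)^× is cyclic (|G| = 58); a cyclic group of order m has exactly φ(d) elements of each order d | m, and none otherwise.
Since 85 ∤ 58, the count is 0.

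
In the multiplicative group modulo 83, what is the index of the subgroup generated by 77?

2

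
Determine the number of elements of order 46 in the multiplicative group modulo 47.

22

φ(47) = 47 − 1 = 46 = 2 · 23.
In a cyclic group of order 46, there are φ(d) elements of order d for each divisor d of 46, and zero for non-divisors.
46 = 2 · 23 divides 46, and φ(46) = 22.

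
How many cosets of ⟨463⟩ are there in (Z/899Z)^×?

84

Since 463 ∈ (Z/899Z)^×, its order divides φ(899) = φ(29·31) = (29−1)·(31−1) = 28·30 = 840 = 2^3 · 3 · 5 · 7.
Divisors of 840: 1, 2, 3, 4, 5, 6, 7, 8, 10, 12, 14, 15, 20, 21, 24, 28, 30, 35, 40, 42, 56, 60, 70, 84, 105, 120, 140, 168, 210, 280, 420, 840.
Check 463^d mod 899 for each divisor in increasing order:
463^1 ≡ 463 (mod 899)
463^2 ≡ 407 (mod 899)
463^3 ≡ 550 (mod 899)
463^4 ≡ 233 (mod 899)
463^5 ≡ 898 (mod 899)
463^6 ≡ 436 (mod 899)
463^7 ≡ 492 (mod 899)
463^8 ≡ 349 (mod 899)
463^10 ≡ 1 (mod 899) ✓
The order of 463 is 10, so the subgroup it generates has 10 elements.
[(Z/899Z)^× : ⟨463⟩] = 840/10 = 84.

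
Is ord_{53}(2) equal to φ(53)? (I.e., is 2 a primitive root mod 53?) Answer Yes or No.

φ(53) = 53 − 1 = 52 = 2^2 · 13.
Test 2^(52/q) mod 53 for each prime factor q of 52:
2^26 ≡ 52 (mod 53)  [q = 2: ≢ 1 ✓]
2^4 ≡ 16 (mod 53)  [q = 13: ≢ 1 ✓]
All checks pass, so 2 has order 52 and is a primitive root modulo 53.

Yes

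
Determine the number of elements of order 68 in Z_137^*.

φ(137) = 137 − 1 = 136 = 2^3 · 17.
Since (Z/137Z)^× is cyclic of order 136, the number of elements of order d is φ(d) when d | 136 and 0 otherwise.
68 = 2^2 · 17 divides 136, and φ(68) = 32.

32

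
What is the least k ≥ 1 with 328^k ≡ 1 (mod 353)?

The order of 328 must divide φ(353) = 353 − 1 = 352 = 2^5 · 11.
Divisors of 352: 1, 2, 4, 8, 11, 16, 22, 32, 44, 88, 176, 352.
Test each divisor d:
328^1 ≡ 328
328^2 ≡ 272
328^4 ≡ 207
328^8 ≡ 136
328^11 ≡ 60
328^16 ≡ 140
328^22 ≡ 70
328^32 ≡ 185
328^44 ≡ 311
328^88 ≡ 352
328^176 ≡ 1
So ord_353(328) = 176.

176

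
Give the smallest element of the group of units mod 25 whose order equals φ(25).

2

φ(25) = φ(5^2) = 5·(5−1) = 20 = 2^2 · 5.
g is a primitive root iff g^(20/q) ≢ 1 (mod 25) for each prime q ∈ {2, 5}.
g = 2: 2^10 ≡ 24; 2^4 ≡ 16 — none is 1, so 2 is a primitive root.
So 2 is the smallest generator of (Z/25Z)^×.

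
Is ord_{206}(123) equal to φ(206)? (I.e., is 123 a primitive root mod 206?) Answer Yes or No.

Yes

φ(206) = φ(2)·φ(103) = 1·102 = 102 = 2 · 3 · 17.
Test 123^(102/q) mod 206 for each prime factor q of 102:
123^51 ≡ 205 (mod 206)  [q = 2: ≢ 1 ✓]
123^34 ≡ 149 (mod 206)  [q = 3: ≢ 1 ✓]
123^6 ≡ 23 (mod 206)  [q = 17: ≢ 1 ✓]
Every test exponent gives a nontrivial residue, hence 123 generates the full group.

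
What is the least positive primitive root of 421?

2

φ(421) = 421 − 1 = 420 = 2^2 · 3 · 5 · 7.
Test candidates g = 2, 3, … against the prime factors q ∈ {2, 3, 5, 7} of φ(421): g is a generator iff g^(420/q) ≢ 1 for every such q.
g = 2: 2^210 ≡ 420; 2^140 ≡ 400; 2^84 ≡ 279; 2^60 ≡ 370 — none is 1, so 2 is a primitive root.
So 2 is the smallest generator of (Z/421Z)^×.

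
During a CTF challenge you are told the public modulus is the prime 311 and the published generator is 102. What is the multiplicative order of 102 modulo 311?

310

Since 102 ∈ (Z/311Z)^×, its order divides φ(311) = 311 − 1 = 310 = 2 · 5 · 31.
Divisors of 310: 1, 2, 5, 10, 31, 62, 155, 310.
Evaluate successive powers at the divisors of 310:
102^1 ≡ 102
102^2 ≡ 141
102^5 ≡ 142
102^10 ≡ 260
102^31 ≡ 275
102^62 ≡ 52
102^155 ≡ 310
102^310 ≡ 1
So ord_311(102) = 310.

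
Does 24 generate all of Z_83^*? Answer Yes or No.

φ(83) = 83 − 1 = 82 = 2 · 41.
An element g generates (Z/83Z)^× iff g^(82/q) ≢ 1 (mod 83) for each prime q ∈ {2, 41}.
24^41 ≡ 82 (mod 83)  [q = 2: ≢ 1 ✓]
24^2 ≡ 78 (mod 83)  [q = 41: ≢ 1 ✓]
All checks pass, so 24 has order 82 and is a primitive root modulo 83.

Yes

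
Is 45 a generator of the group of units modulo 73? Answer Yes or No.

Yes

φ(73) = 73 − 1 = 72 = 2^3 · 3^2.
It suffices to check that the order of 45 is not a proper divisor of 72: compute 45^(72/q) for q ∈ {2, 3}.
45^36 ≡ 72 (mod 73)  [q = 2: ≢ 1 ✓]
45^24 ≡ 8 (mod 73)  [q = 3: ≢ 1 ✓]
All checks pass, so 45 has order 72 and is a primitive root modulo 73.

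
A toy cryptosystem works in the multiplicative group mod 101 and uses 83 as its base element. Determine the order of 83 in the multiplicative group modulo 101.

ord(83) | φ(101) = 101 − 1 = 100 = 2^2 · 5^2.
Divisors of 100: 1, 2, 4, 5, 10, 20, 25, 50, 100.
Check 83^d mod 101 for each divisor in increasing order:
83^1 ≡ 83
83^2 ≡ 21
83^4 ≡ 37
83^5 ≡ 41
83^10 ≡ 65
83^20 ≡ 84
83^25 ≡ 10
83^50 ≡ 100
83^100 ≡ 1
The smallest such exponent is 100, so the order of 83 is 100.

100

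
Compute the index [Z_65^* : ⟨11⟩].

Since 11 ∈ (Z/65Z)^×, its order divides φ(65) = φ(5·13) = (5−1)·(13−1) = 4·12 = 48 = 2^4 · 3.
Divisors of 48: 1, 2, 3, 4, 6, 8, 12, 16, 24, 48.
Evaluate successive powers at the divisors of 48:
11^1 ≡ 11 (mod 65)
11^2 ≡ 56 (mod 65)
11^3 ≡ 31 (mod 65)
11^4 ≡ 16 (mod 65)
11^6 ≡ 51 (mod 65)
11^8 ≡ 61 (mod 65)
11^12 ≡ 1 (mod 65) ✓
So ord_65(11) = 12, hence |⟨11⟩| = 12.
The index is φ(65) / ord(11) = 48 / 12 = 4.

4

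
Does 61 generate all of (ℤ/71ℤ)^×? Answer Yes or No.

φ(71) = 71 − 1 = 70 = 2 · 5 · 7.
An element g generates (Z/71Z)^× iff g^(70/q) ≢ 1 (mod 71) for each prime q ∈ {2, 5, 7}.
61^35 ≡ 70 (mod 71)  [q = 2: ≢ 1 ✓]
61^14 ≡ 25 (mod 71)  [q = 5: ≢ 1 ✓]
61^10 ≡ 30 (mod 71)  [q = 7: ≢ 1 ✓]
All checks pass, so 61 has order 70 and is a primitive root modulo 71.

Yes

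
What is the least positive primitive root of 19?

2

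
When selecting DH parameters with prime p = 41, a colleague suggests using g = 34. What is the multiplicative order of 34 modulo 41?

40

The order of 34 must divide φ(41) = 41 − 1 = 40 = 2^3 · 5.
Divisors of 40: 1, 2, 4, 5, 8, 10, 20, 40.
Test each divisor d:
34^1 ≡ 34 (mod 41)
34^2 ≡ 8 (mod 41)
34^4 ≡ 23 (mod 41)
34^5 ≡ 3 (mod 41)
34^8 ≡ 37 (mod 41)
34^10 ≡ 9 (mod 41)
34^20 ≡ 40 (mod 41)
34^40 ≡ 1 (mod 41) ✓
The smallest such exponent is 40, so the order of 34 is 40.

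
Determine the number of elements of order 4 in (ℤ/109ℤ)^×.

2

φ(109) = 109 − 1 = 108 = 2^2 · 3^3.
Since (Z/109Z)^× is cyclic of order 108, the number of elements of order d is φ(d) when d | 108 and 0 otherwise.
4 = 2^2 divides 108, and φ(4) = 2.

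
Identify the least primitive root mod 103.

φ(103) = 103 − 1 = 102 = 2 · 3 · 17.
Test candidates g = 2, 3, … against the prime factors q ∈ {2, 3, 17} of φ(103): g is a generator iff g^(102/q) ≢ 1 for every such q.
g = 2: 2^51 ≡ 1 — hits 1, so not a primitive root.
g = 3: 3^51 ≡ 102; 3^34 ≡ 1 — hits 1, so not a primitive root.
g = 4: 4^51 ≡ 1 — hits 1, so not a primitive root.
g = 5: 5^51 ≡ 102; 5^34 ≡ 56; 5^6 ≡ 72 — none is 1, so 5 is a primitive root.
Hence the least primitive root of 103 is 5.

5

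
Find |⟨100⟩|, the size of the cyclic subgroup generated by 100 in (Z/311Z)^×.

By Lagrange's theorem, ord_311(100) divides φ(311) = 311 − 1 = 310 = 2 · 5 · 31.
Divisors of 310: 1, 2, 5, 10, 31, 62, 155, 310.
Check 100^d mod 311 for each divisor in increasing order:
100^1 ≡ 100
100^2 ≡ 48
100^5 ≡ 260
100^10 ≡ 113
100^31 ≡ 6
100^62 ≡ 36
100^155 ≡ 1
So ord_311(100) = 155.

155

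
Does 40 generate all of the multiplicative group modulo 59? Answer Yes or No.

Yes

φ(59) = 59 − 1 = 58 = 2 · 29.
An element g generates (Z/59Z)^× iff g^(58/q) ≢ 1 (mod 59) for each prime q ∈ {2, 29}.
40^29 ≡ 58 (mod 59)  [q = 2: ≢ 1 ✓]
40^2 ≡ 7 (mod 59)  [q = 29: ≢ 1 ✓]
None equal 1, so ord_59(40) = 58: 40 is a primitive root.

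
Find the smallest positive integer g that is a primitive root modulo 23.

5

φ(23) = 23 − 1 = 22 = 2 · 11.
Test candidates g = 2, 3, … against the prime factors q ∈ {2, 11} of φ(23): g is a generator iff g^(22/q) ≢ 1 for every such q.
g = 2: 2^11 ≡ 1 — hits 1, so not a primitive root.
g = 3: 3^11 ≡ 1 — hits 1, so not a primitive root.
g = 4: 4^11 ≡ 1 — hits 1, so not a primitive root.
g = 5: 5^11 ≡ 22; 5^2 ≡ 2 — none is 1, so 5 is a primitive root.
The smallest primitive root modulo 23 is 5.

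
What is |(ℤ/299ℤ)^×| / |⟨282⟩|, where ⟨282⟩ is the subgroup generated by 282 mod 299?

8

By Lagrange's theorem, ord_299(282) divides φ(299) = φ(13·23) = (13−1)·(23−1) = 12·22 = 264 = 2^3 · 3 · 11.
Divisors of 264: 1, 2, 3, 4, 6, 8, 11, 12, 22, 24, 33, 44, 66, 88, 132, 264.
Check 282^d mod 299 for each divisor in increasing order:
282^1 ≡ 282 (mod 299)
282^2 ≡ 289 (mod 299)
282^3 ≡ 170 (mod 299)
282^4 ≡ 100 (mod 299)
282^6 ≡ 196 (mod 299)
282^8 ≡ 133 (mod 299)
282^11 ≡ 185 (mod 299)
282^12 ≡ 144 (mod 299)
282^22 ≡ 139 (mod 299)
282^24 ≡ 105 (mod 299)
282^33 ≡ 1 (mod 299) ✓
Thus |⟨282⟩| = ord(282) = 33.
Index = |(Z/299Z)^×| / |⟨282⟩| = 264 / 33 = 8.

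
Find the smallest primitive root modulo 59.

2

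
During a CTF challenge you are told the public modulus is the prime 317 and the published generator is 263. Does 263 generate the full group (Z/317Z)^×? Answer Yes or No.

φ(317) = 317 − 1 = 316 = 2^2 · 79.
Test 263^(316/q) mod 317 for each prime factor q of 316:
263^158 ≡ 1 (mod 317)  [q = 2: ≡ 1 ✗]
263^4 ≡ 165 (mod 317)  [q = 79: ≢ 1 ✓]
The check at q = 2 fails, so 263 generates a proper subgroup.

No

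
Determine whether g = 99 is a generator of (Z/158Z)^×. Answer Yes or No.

No

φ(158) = φ(2)·φ(79) = 1·78 = 78 = 2 · 3 · 13.
Test 99^(78/q) mod 158 for each prime factor q of 78:
99^39 ≡ 1 (mod 158)  [q = 2: ≡ 1 ✗]
99^26 ≡ 23 (mod 158)  [q = 3: ≢ 1 ✓]
99^6 ≡ 125 (mod 158)  [q = 13: ≢ 1 ✓]
The check at q = 2 fails, so 99 generates a proper subgroup.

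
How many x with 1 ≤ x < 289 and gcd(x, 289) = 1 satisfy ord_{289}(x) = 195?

0

φ(289) = φ(17^2) = 17·(17−1) = 272 = 2^4 · 17.
(Z/289Z)^× is cyclic (|G| = 272); a cyclic group of order m has exactly φ(d) elements of each order d | m, and none otherwise.
Here 272 is not a multiple of 195, so there are no elements of order 195.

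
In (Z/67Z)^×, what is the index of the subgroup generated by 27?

3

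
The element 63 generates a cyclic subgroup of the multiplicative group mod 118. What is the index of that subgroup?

2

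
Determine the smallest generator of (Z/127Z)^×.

φ(127) = 127 − 1 = 126 = 2 · 3^2 · 7.
g is a primitive root iff g^(126/q) ≢ 1 (mod 127) for each prime q ∈ {2, 3, 7}.
g = 2: 2^63 ≡ 1 — hits 1, so not a primitive root.
g = 3: 3^63 ≡ 126; 3^42 ≡ 107; 3^18 ≡ 4 — none is 1, so 3 is a primitive root.
So 3 is the smallest generator of (Z/127Z)^×.

3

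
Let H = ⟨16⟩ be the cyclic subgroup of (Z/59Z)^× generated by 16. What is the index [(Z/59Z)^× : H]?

2

ord(16) | φ(59) = 59 − 1 = 58 = 2 · 29.
Divisors of 58: 1, 2, 29, 58.
Evaluate successive powers at the divisors of 58:
16^1 ≡ 16
16^2 ≡ 20
16^29 ≡ 1
The order of 16 is 29, so the subgroup it generates has 29 elements.
The index is φ(59) / ord(16) = 58 / 29 = 2.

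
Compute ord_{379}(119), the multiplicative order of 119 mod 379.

By Lagrange's theorem, ord_379(119) divides φ(379) = 379 − 1 = 378 = 2 · 3^3 · 7.
Divisors of 378: 1, 2, 3, 6, 7, 9, 14, 18, 21, 27, 42, 54, 63, 126, 189, 378.
Compute 119^d (mod 379) for the divisors d until we hit 1:
119^1 ≡ 119
119^2 ≡ 138
119^3 ≡ 125
119^6 ≡ 86
119^7 ≡ 1
Therefore the multiplicative order of 119 modulo 379 is 7.

7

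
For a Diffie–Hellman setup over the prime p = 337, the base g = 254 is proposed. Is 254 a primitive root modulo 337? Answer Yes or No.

Yes

φ(337) = 337 − 1 = 336 = 2^4 · 3 · 7.
It suffices to check that the order of 254 is not a proper divisor of 336: compute 254^(336/q) for q ∈ {2, 3, 7}.
254^168 ≡ 336 (mod 337)  [q = 2: ≢ 1 ✓]
254^112 ≡ 128 (mod 337)  [q = 3: ≢ 1 ✓]
254^48 ≡ 52 (mod 337)  [q = 7: ≢ 1 ✓]
Every test exponent gives a nontrivial residue, hence 254 generates the full group.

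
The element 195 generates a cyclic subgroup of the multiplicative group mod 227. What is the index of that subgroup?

2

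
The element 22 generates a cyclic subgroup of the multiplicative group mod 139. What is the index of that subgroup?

1

By Lagrange's theorem, ord_139(22) divides φ(139) = 139 − 1 = 138 = 2 · 3 · 23.
Divisors of 138: 1, 2, 3, 6, 23, 46, 69, 138.
Check 22^d mod 139 for each divisor in increasing order:
22^1 ≡ 22 (mod 139)
22^2 ≡ 67 (mod 139)
22^3 ≡ 84 (mod 139)
22^6 ≡ 106 (mod 139)
22^23 ≡ 43 (mod 139)
22^46 ≡ 42 (mod 139)
22^69 ≡ 138 (mod 139)
22^138 ≡ 1 (mod 139) ✓
So ord_139(22) = 138, hence |⟨22⟩| = 138.
Index = |(Z/139Z)^×| / |⟨22⟩| = 138 / 138 = 1.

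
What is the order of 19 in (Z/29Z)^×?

28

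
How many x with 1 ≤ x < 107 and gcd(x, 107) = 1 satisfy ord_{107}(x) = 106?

φ(107) = 107 − 1 = 106 = 2 · 53.
Since (Z/107Z)^× is cyclic of order 106, the number of elements of order d is φ(d) when d | 106 and 0 otherwise.
106 = 2 · 53 divides 106, and φ(106) = 52.

52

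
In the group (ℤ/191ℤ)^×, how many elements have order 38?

φ(191) = 191 − 1 = 190 = 2 · 5 · 19.
In a cyclic group of order 190, there are φ(d) elements of order d for each divisor d of 190, and zero for non-divisors.
38 = 2 · 19 divides 190, and φ(38) = 18.

18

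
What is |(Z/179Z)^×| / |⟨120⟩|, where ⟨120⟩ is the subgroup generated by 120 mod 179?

ord(120) | φ(179) = 179 − 1 = 178 = 2 · 89.
Divisors of 178: 1, 2, 89, 178.
Test each divisor d:
120^1 ≡ 120 (mod 179)
120^2 ≡ 80 (mod 179)
120^89 ≡ 178 (mod 179)
120^178 ≡ 1 (mod 179) ✓
The order of 120 is 178, so the subgroup it generates has 178 elements.
Index = |(Z/179Z)^×| / |⟨120⟩| = 178 / 178 = 1.

1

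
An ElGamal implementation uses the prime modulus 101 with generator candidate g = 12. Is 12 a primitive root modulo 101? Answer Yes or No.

Yes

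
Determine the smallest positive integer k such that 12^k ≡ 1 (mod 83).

41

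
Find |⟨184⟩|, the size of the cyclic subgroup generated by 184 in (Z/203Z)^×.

84

The order of 184 must divide φ(203) = φ(7·29) = (7−1)·(29−1) = 6·28 = 168 = 2^3 · 3 · 7.
Divisors of 168: 1, 2, 3, 4, 6, 7, 8, 12, 14, 21, 24, 28, 42, 56, 84, 168.
Check 184^d mod 203 for each divisor in increasing order:
184^1 ≡ 184 (mod 203)
184^2 ≡ 158 (mod 203)
184^3 ≡ 43 (mod 203)
184^4 ≡ 198 (mod 203)
184^6 ≡ 22 (mod 203)
184^7 ≡ 191 (mod 203)
184^8 ≡ 25 (mod 203)
184^12 ≡ 78 (mod 203)
184^14 ≡ 144 (mod 203)
184^21 ≡ 99 (mod 203)
184^24 ≡ 197 (mod 203)
184^28 ≡ 30 (mod 203)
184^42 ≡ 57 (mod 203)
184^56 ≡ 88 (mod 203)
184^84 ≡ 1 (mod 203) ✓
The smallest such exponent is 84, so the order of 184 is 84.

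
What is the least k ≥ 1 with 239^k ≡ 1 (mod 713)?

ord(239) | φ(713) = φ(23·31) = (23−1)·(31−1) = 22·30 = 660 = 2^2 · 3 · 5 · 11.
Divisors of 660: 1, 2, 3, 4, 5, 6, 10, 11, 12, 15, 20, 22, 30, 33, 44, 55, 60, 66, 110, 132, 165, 220, 330, 660.
Check 239^d mod 713 for each divisor in increasing order:
239^1 ≡ 239
239^2 ≡ 81
239^3 ≡ 108
239^4 ≡ 144
239^5 ≡ 192
239^6 ≡ 256
239^10 ≡ 501
239^11 ≡ 668
239^12 ≡ 653
239^15 ≡ 650
239^20 ≡ 25
239^22 ≡ 599
239^30 ≡ 404
239^33 ≡ 139
239^44 ≡ 162
239^55 ≡ 553
239^60 ≡ 652
239^66 ≡ 70
239^110 ≡ 645
239^132 ≡ 622
239^165 ≡ 185
239^220 ≡ 346
239^330 ≡ 1
Hence ord(239) = 330.

330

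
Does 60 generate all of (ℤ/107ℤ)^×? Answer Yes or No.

Yes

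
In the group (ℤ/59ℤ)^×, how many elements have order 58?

28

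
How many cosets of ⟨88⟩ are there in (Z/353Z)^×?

8

Since 88 ∈ (Z/353Z)^×, its order divides φ(353) = 353 − 1 = 352 = 2^5 · 11.
Divisors of 352: 1, 2, 4, 8, 11, 16, 22, 32, 44, 88, 176, 352.
Test each divisor d:
88^1 ≡ 88
88^2 ≡ 331
88^4 ≡ 131
88^8 ≡ 217
88^11 ≡ 311
88^16 ≡ 140
88^22 ≡ 352
88^32 ≡ 185
88^44 ≡ 1
The order of 88 is 44, so the subgroup it generates has 44 elements.
[(Z/353Z)^× : ⟨88⟩] = 352/44 = 8.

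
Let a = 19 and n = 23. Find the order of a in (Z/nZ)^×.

22

ord(19) | φ(23) = 23 − 1 = 22 = 2 · 11.
Divisors of 22: 1, 2, 11, 22.
Evaluate successive powers at the divisors of 22:
19^1 ≡ 19
19^2 ≡ 16
19^11 ≡ 22
19^22 ≡ 1
Hence ord(19) = 22.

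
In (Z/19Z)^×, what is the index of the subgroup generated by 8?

By Lagrange's theorem, ord_19(8) divides φ(19) = 19 − 1 = 18 = 2 · 3^2.
Divisors of 18: 1, 2, 3, 6, 9, 18.
Test each divisor d:
8^1 ≡ 8
8^2 ≡ 7
8^3 ≡ 18
8^6 ≡ 1
Thus |⟨8⟩| = ord(8) = 6.
The index is φ(19) / ord(8) = 18 / 6 = 3.

3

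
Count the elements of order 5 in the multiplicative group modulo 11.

4

φ(11) = 11 − 1 = 10 = 2 · 5.
(Z/11Z)^× is cyclic (|G| = 10); a cyclic group of order m has exactly φ(d) elements of each order d | m, and none otherwise.
5 | 10, and φ(5) = 5 − 1 = 4.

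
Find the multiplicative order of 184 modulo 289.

Since 184 ∈ (Z/289Z)^×, its order divides φ(289) = φ(17^2) = 17·(17−1) = 272 = 2^4 · 17.
Divisors of 272: 1, 2, 4, 8, 16, 17, 34, 68, 136, 272.
Compute 184^d (mod 289) for the divisors d until we hit 1:
184^1 ≡ 184 (mod 289)
184^2 ≡ 43 (mod 289)
184^4 ≡ 115 (mod 289)
184^8 ≡ 220 (mod 289)
184^16 ≡ 137 (mod 289)
184^17 ≡ 65 (mod 289)
184^34 ≡ 179 (mod 289)
184^68 ≡ 251 (mod 289)
184^136 ≡ 288 (mod 289)
184^272 ≡ 1 (mod 289) ✓
The smallest such exponent is 272, so the order of 184 is 272.

272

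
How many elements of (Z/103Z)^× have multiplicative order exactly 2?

1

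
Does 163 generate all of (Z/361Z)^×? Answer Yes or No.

No

φ(361) = φ(19^2) = 19·(19−1) = 342 = 2 · 3^2 · 19.
It suffices to check that the order of 163 is not a proper divisor of 342: compute 163^(342/q) for q ∈ {2, 3, 19}.
163^171 ≡ 1 (mod 361)  [q = 2: ≡ 1 ✗]
163^114 ≡ 1 (mod 361)  [q = 3: ≡ 1 ✗]
163^18 ≡ 58 (mod 361)  [q = 19: ≢ 1 ✓]
163^171 ≡ 1 shows ord(163) | 171, strictly less than φ(361); not a primitive root.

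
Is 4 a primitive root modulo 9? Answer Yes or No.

No

φ(9) = φ(3^2) = 3·(3−1) = 6 = 2 · 3.
4 is a primitive root mod 9 iff 4^(φ(9)/q) ≢ 1 for every prime q | φ(9), i.e. q ∈ {2, 3}.
4^3 ≡ 1 (mod 9)  [q = 2: ≡ 1 ✗]
4^2 ≡ 7 (mod 9)  [q = 3: ≢ 1 ✓]
4^3 ≡ 1 shows ord(4) | 3, strictly less than φ(9); not a primitive root.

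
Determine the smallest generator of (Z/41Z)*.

φ(41) = 41 − 1 = 40 = 2^3 · 5.
Test candidates g = 2, 3, … against the prime factors q ∈ {2, 5} of φ(41): g is a generator iff g^(40/q) ≢ 1 for every such q.
g = 2: 2^20 ≡ 1 — hits 1, so not a primitive root.
g = 3: 3^20 ≡ 40; 3^8 ≡ 1 — hits 1, so not a primitive root.
g = 4: 4^20 ≡ 1 — hits 1, so not a primitive root.
g = 5: 5^20 ≡ 1 — hits 1, so not a primitive root.
g = 6: 6^20 ≡ 40; 6^8 ≡ 10 — none is 1, so 6 is a primitive root.
Hence the least primitive root of 41 is 6.

6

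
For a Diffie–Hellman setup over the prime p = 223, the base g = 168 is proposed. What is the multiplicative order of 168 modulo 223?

222

By Lagrange's theorem, ord_223(168) divides φ(223) = 223 − 1 = 222 = 2 · 3 · 37.
Divisors of 222: 1, 2, 3, 6, 37, 74, 111, 222.
Check 168^d mod 223 for each divisor in increasing order:
168^1 ≡ 168 (mod 223)
168^2 ≡ 126 (mod 223)
168^3 ≡ 206 (mod 223)
168^6 ≡ 66 (mod 223)
168^37 ≡ 184 (mod 223)
168^74 ≡ 183 (mod 223)
168^111 ≡ 222 (mod 223)
168^222 ≡ 1 (mod 223) ✓
So ord_223(168) = 222.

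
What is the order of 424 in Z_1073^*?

252

The order of 424 must divide φ(1073) = φ(29·37) = (29−1)·(37−1) = 28·36 = 1008 = 2^4 · 3^2 · 7.
Divisors of 1008: 1, 2, 3, 4, 6, 7, 8, 9, 12, 14, 16, 18, 21, 24, 28, 36, 42, 48, 56, 63, 72, 84, 112, 126, 144, 168, 252, 336, 504, 1008.
Compute 424^d (mod 1073) for the divisors d until we hit 1:
424^1 ≡ 424 (mod 1073)
424^2 ≡ 585 (mod 1073)
424^3 ≡ 177 (mod 1073)
424^4 ≡ 1011 (mod 1073)
424^6 ≡ 212 (mod 1073)
424^7 ≡ 829 (mod 1073)
424^8 ≡ 625 (mod 1073)
424^9 ≡ 1042 (mod 1073)
424^12 ≡ 951 (mod 1073)
424^14 ≡ 521 (mod 1073)
424^16 ≡ 53 (mod 1073)
424^18 ≡ 961 (mod 1073)
424^21 ≡ 563 (mod 1073)
424^24 ≡ 935 (mod 1073)
424^28 ≡ 1045 (mod 1073)
424^36 ≡ 741 (mod 1073)
424^42 ≡ 434 (mod 1073)
424^48 ≡ 803 (mod 1073)
424^56 ≡ 784 (mod 1073)
424^63 ≡ 771 (mod 1073)
424^72 ≡ 778 (mod 1073)
424^84 ≡ 581 (mod 1073)
424^112 ≡ 900 (mod 1073)
424^126 ≡ 1072 (mod 1073)
424^144 ≡ 112 (mod 1073)
424^168 ≡ 639 (mod 1073)
424^252 ≡ 1 (mod 1073) ✓
Therefore the multiplicative order of 424 modulo 1073 is 252.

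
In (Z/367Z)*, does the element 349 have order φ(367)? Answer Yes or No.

φ(367) = 367 − 1 = 366 = 2 · 3 · 61.
It suffices to check that the order of 349 is not a proper divisor of 366: compute 349^(366/q) for q ∈ {2, 3, 61}.
349^183 ≡ 366 (mod 367)  [q = 2: ≢ 1 ✓]
349^122 ≡ 283 (mod 367)  [q = 3: ≢ 1 ✓]
349^6 ≡ 132 (mod 367)  [q = 61: ≢ 1 ✓]
None equal 1, so ord_367(349) = 366: 349 is a primitive root.

Yes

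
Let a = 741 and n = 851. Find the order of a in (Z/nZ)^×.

ord(741) | φ(851) = φ(23·37) = (23−1)·(37−1) = 22·36 = 792 = 2^3 · 3^2 · 11.
Divisors of 792: 1, 2, 3, 4, 6, 8, 9, 11, 12, 18, 22, 24, 33, 36, 44, 66, 72, 88, 99, 132, 198, 264, 396, 792.
Test each divisor d:
741^1 ≡ 741
741^2 ≡ 186
741^3 ≡ 815
741^4 ≡ 556
741^6 ≡ 445
741^8 ≡ 223
741^9 ≡ 149
741^11 ≡ 482
741^12 ≡ 593
741^18 ≡ 75
741^22 ≡ 1
So ord_851(741) = 22.

22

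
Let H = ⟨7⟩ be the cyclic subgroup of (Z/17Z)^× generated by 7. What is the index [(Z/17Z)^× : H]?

1

Since 7 ∈ (Z/17Z)^×, its order divides φ(17) = 17 − 1 = 16 = 2^4.
Divisors of 16: 1, 2, 4, 8, 16.
Evaluate successive powers at the divisors of 16:
7^1 ≡ 7 (mod 17)
7^2 ≡ 15 (mod 17)
7^4 ≡ 4 (mod 17)
7^8 ≡ 16 (mod 17)
7^16 ≡ 1 (mod 17) ✓
The order of 7 is 16, so the subgroup it generates has 16 elements.
Index = |(Z/17Z)^×| / |⟨7⟩| = 16 / 16 = 1.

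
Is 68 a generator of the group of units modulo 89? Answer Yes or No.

No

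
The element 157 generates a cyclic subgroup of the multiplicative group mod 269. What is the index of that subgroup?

The order of 157 must divide φ(269) = 269 − 1 = 268 = 2^2 · 67.
Divisors of 268: 1, 2, 4, 67, 134, 268.
Check 157^d mod 269 for each divisor in increasing order:
157^1 ≡ 157
157^2 ≡ 170
157^4 ≡ 117
157^67 ≡ 187
157^134 ≡ 268
157^268 ≡ 1
Thus |⟨157⟩| = ord(157) = 268.
Index = |(Z/269Z)^×| / |⟨157⟩| = 268 / 268 = 1.

1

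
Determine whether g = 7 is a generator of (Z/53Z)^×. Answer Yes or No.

No

φ(53) = 53 − 1 = 52 = 2^2 · 13.
Test 7^(52/q) mod 53 for each prime factor q of 52:
7^26 ≡ 1 (mod 53)  [q = 2: ≡ 1 ✗]
7^4 ≡ 16 (mod 53)  [q = 13: ≢ 1 ✓]
Since 7^26 ≡ 1, the order of 7 divides 26 < 52, so 7 is not a primitive root.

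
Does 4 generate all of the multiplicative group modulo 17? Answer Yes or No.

No

φ(17) = 17 − 1 = 16 = 2^4.
4 is a primitive root mod 17 iff 4^(φ(17)/q) ≢ 1 for every prime q | φ(17), i.e. q ∈ {2}.
4^8 ≡ 1 (mod 17)  [q = 2: ≡ 1 ✗]
The check at q = 2 fails, so 4 generates a proper subgroup.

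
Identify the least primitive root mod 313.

φ(313) = 313 − 1 = 312 = 2^3 · 3 · 13.
Test candidates g = 2, 3, … against the prime factors q ∈ {2, 3, 13} of φ(313): g is a generator iff g^(312/q) ≢ 1 for every such q.
g = 2: 2^156 ≡ 1 — hits 1, so not a primitive root.
g = 3: 3^156 ≡ 1 — hits 1, so not a primitive root.
g = 4: 4^156 ≡ 1 — hits 1, so not a primitive root.
g = 5: 5^156 ≡ 312; 5^104 ≡ 1 — hits 1, so not a primitive root.
g = 6: 6^156 ≡ 1 — hits 1, so not a primitive root.
g = 7: 7^156 ≡ 312; 7^104 ≡ 1 — hits 1, so not a primitive root.
g = 8: 8^156 ≡ 1 — hits 1, so not a primitive root.
g = 9: 9^156 ≡ 1 — hits 1, so not a primitive root.
g = 10: 10^156 ≡ 312; 10^104 ≡ 214; 10^24 ≡ 103 — none is 1, so 10 is a primitive root.
So 10 is the smallest generator of (Z/313Z)^×.

10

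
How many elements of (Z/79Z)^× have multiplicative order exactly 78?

24

φ(79) = 79 − 1 = 78 = 2 · 3 · 13.
In a cyclic group of order 78, there are φ(d) elements of order d for each divisor d of 78, and zero for non-divisors.
78 = 2 · 3 · 13 divides 78, and φ(78) = 24.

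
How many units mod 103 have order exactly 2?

φ(103) = 103 − 1 = 102 = 2 · 3 · 17.
Since (Z/103Z)^× is cyclic of order 102, the number of elements of order d is φ(d) when d | 102 and 0 otherwise.
2 | 102, and φ(2) = 2 − 1 = 1.

1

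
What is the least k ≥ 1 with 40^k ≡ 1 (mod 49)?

Since 40 ∈ (Z/49Z)^×, its order divides φ(49) = φ(7^2) = 7·(7−1) = 42 = 2 · 3 · 7.
Divisors of 42: 1, 2, 3, 6, 7, 14, 21, 42.
Test each divisor d:
40^1 ≡ 40 (mod 49)
40^2 ≡ 32 (mod 49)
40^3 ≡ 6 (mod 49)
40^6 ≡ 36 (mod 49)
40^7 ≡ 19 (mod 49)
40^14 ≡ 18 (mod 49)
40^21 ≡ 48 (mod 49)
40^42 ≡ 1 (mod 49) ✓
The smallest such exponent is 42, so the order of 40 is 42.

42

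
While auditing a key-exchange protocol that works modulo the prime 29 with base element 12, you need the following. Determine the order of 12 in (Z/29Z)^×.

4

By Lagrange's theorem, ord_29(12) divides φ(29) = 29 − 1 = 28 = 2^2 · 7.
Divisors of 28: 1, 2, 4, 7, 14, 28.
Compute 12^d (mod 29) for the divisors d until we hit 1:
12^1 ≡ 12
12^2 ≡ 28
12^4 ≡ 1
Hence ord(12) = 4.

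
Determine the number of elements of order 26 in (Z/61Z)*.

φ(61) = 61 − 1 = 60 = 2^2 · 3 · 5.
Since (Z/61Z)^× is cyclic of order 60, the number of elements of order d is φ(d) when d | 60 and 0 otherwise.
26 does not divide 60, so no element of (Z/61Z)^× has order 26.

0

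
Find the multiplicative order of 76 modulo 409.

408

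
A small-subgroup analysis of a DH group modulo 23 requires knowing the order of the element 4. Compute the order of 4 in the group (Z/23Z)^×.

The order of 4 must divide φ(23) = 23 − 1 = 22 = 2 · 11.
Divisors of 22: 1, 2, 11, 22.
Evaluate successive powers at the divisors of 22:
4^1 ≡ 4
4^2 ≡ 16
4^11 ≡ 1
Hence ord(4) = 11.

11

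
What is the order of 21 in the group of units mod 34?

4

ord(21) | φ(34) = φ(2)·φ(17) = 1·16 = 16 = 2^4.
Divisors of 16: 1, 2, 4, 8, 16.
Evaluate successive powers at the divisors of 16:
21^1 ≡ 21 (mod 34)
21^2 ≡ 33 (mod 34)
21^4 ≡ 1 (mod 34) ✓
The smallest such exponent is 4, so the order of 21 is 4.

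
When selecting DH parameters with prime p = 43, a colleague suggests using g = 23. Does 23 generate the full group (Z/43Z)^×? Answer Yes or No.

φ(43) = 43 − 1 = 42 = 2 · 3 · 7.
23 is a primitive root mod 43 iff 23^(φ(43)/q) ≢ 1 for every prime q | φ(43), i.e. q ∈ {2, 3, 7}.
23^21 ≡ 1 (mod 43)  [q = 2: ≡ 1 ✗]
23^14 ≡ 36 (mod 43)  [q = 3: ≢ 1 ✓]
23^6 ≡ 4 (mod 43)  [q = 7: ≢ 1 ✓]
The check at q = 2 fails, so 23 generates a proper subgroup.

No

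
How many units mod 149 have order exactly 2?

φ(149) = 149 − 1 = 148 = 2^2 · 37.
Since (Z/149Z)^× is cyclic of order 148, the number of elements of order d is φ(d) when d | 148 and 0 otherwise.
2 | 148, and φ(2) = 2 − 1 = 1.

1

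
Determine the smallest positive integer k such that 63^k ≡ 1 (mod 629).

48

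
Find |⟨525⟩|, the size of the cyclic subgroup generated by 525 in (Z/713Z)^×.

110

By Lagrange's theorem, ord_713(525) divides φ(713) = φ(23·31) = (23−1)·(31−1) = 22·30 = 660 = 2^2 · 3 · 5 · 11.
Divisors of 660: 1, 2, 3, 4, 5, 6, 10, 11, 12, 15, 20, 22, 30, 33, 44, 55, 60, 66, 110, 132, 165, 220, 330, 660.
Evaluate successive powers at the divisors of 660:
525^1 ≡ 525 (mod 713)
525^2 ≡ 407 (mod 713)
525^3 ≡ 488 (mod 713)
525^4 ≡ 233 (mod 713)
525^5 ≡ 402 (mod 713)
525^6 ≡ 2 (mod 713)
525^10 ≡ 466 (mod 713)
525^11 ≡ 91 (mod 713)
525^12 ≡ 4 (mod 713)
525^15 ≡ 526 (mod 713)
525^20 ≡ 404 (mod 713)
525^22 ≡ 438 (mod 713)
525^30 ≡ 32 (mod 713)
525^33 ≡ 643 (mod 713)
525^44 ≡ 47 (mod 713)
525^55 ≡ 712 (mod 713)
525^60 ≡ 311 (mod 713)
525^66 ≡ 622 (mod 713)
525^110 ≡ 1 (mod 713) ✓
So ord_713(525) = 110.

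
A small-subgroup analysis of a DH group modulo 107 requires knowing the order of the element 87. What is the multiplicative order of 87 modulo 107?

53

ord(87) | φ(107) = 107 − 1 = 106 = 2 · 53.
Divisors of 106: 1, 2, 53, 106.
Check 87^d mod 107 for each divisor in increasing order:
87^1 ≡ 87 (mod 107)
87^2 ≡ 79 (mod 107)
87^53 ≡ 1 (mod 107) ✓
Therefore the multiplicative order of 87 modulo 107 is 53.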